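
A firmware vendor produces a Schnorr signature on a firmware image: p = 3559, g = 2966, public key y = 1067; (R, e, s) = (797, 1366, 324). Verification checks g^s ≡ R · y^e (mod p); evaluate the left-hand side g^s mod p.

1829

Squares mod 3559: 2966^1≡2966, 2966^2≡2867, 2966^4≡1958, 2966^8≡721, 2966^16≡227, 2966^32≡1703, 2966^64≡3183, 2966^128≡2575, 2966^256≡208
324 = 256 + 64 + 4, so 2966^324 ≡ 208·3183·1958 ≡ 1829 (mod 3559)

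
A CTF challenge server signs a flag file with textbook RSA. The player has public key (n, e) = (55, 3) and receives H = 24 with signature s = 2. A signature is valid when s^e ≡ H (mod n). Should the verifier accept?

reject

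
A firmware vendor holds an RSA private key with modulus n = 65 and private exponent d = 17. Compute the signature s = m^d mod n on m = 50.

20

m^2 ≡ 50^2 = 2500 ≡ 30
m^4 ≡ 30^2 = 900 ≡ 55
m^8 ≡ 55^2 = 3025 ≡ 35
m^16 ≡ 35^2 = 1225 ≡ 55
17 = 16 + 1, so m^17 ≡ 55·50 ≡ 20 (mod 65)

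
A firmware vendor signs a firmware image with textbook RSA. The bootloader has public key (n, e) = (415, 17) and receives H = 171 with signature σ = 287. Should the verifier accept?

reject

σ^2 ≡ 287^2 = 82369 ≡ 199
σ^4 ≡ 199^2 = 39601 ≡ 176
σ^8 ≡ 176^2 = 30976 ≡ 266
σ^16 ≡ 266^2 = 70756 ≡ 206
17 = 16 + 1, so σ^17 ≡ 206·287 ≡ 192 (mod 415)
The recovered value 192 does not match the digest 171.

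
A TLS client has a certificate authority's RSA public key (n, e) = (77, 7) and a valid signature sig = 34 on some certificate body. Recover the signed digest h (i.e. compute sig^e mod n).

sig^2 ≡ 34^2 = 1156 ≡ 1
sig^4 ≡ 1^2 = 1
7 = 4 + 2 + 1, so sig^7 ≡ 1·1·34 ≡ 34 (mod 77)

34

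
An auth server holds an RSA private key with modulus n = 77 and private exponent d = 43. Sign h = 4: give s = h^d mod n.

h^43 mod 77 = 53

53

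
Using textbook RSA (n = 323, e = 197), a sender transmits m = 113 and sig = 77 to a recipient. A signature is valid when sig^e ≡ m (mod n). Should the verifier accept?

Squares mod 323: sig^1≡77, sig^2≡115, sig^4≡305, sig^8≡1, sig^16≡1, sig^32≡1, sig^64≡1, sig^128≡1
197 = 128 + 64 + 4 + 1, so sig^197 ≡ 1·1·305·77 ≡ 229 (mod 323)
The recovered value 229 does not match the digest 113.

reject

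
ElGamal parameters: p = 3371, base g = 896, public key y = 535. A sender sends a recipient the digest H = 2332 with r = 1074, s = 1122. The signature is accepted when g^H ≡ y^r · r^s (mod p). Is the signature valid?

invalid

Left side g^H mod p:
896^2 = 802816 ≡ 518
896^4 ≡ 518^2 = 268324 ≡ 2015
896^8 ≡ 2015^2 = 4060225 ≡ 1541
896^16 ≡ 1541^2 = 2374681 ≡ 1497
896^32 ≡ 1497^2 = 2241009 ≡ 2665
896^64 ≡ 2665^2 = 7102225 ≡ 2899
896^128 ≡ 2899^2 = 8404201 ≡ 298
896^256 ≡ 298^2 = 88804 ≡ 1158
896^512 ≡ 1158^2 = 1340964 ≡ 2677
896^1024 ≡ 2677^2 = 7166329 ≡ 2954
896^2048 ≡ 2954^2 = 8726116 ≡ 1968
2332 = 2048 + 256 + 16 + 8 + 4, so 896^2332 ≡ 1968·1158·1497·1541·2015 ≡ 87 (mod 3371)
Right side y^r · r^s mod p:
535^2 = 286225 ≡ 3061
535^4 ≡ 3061^2 = 9369721 ≡ 1712
535^8 ≡ 1712^2 = 2930944 ≡ 1545
535^16 ≡ 1545^2 = 2387025 ≡ 357
535^32 ≡ 357^2 = 127449 ≡ 2722
535^64 ≡ 2722^2 = 7409284 ≡ 3197
535^128 ≡ 3197^2 = 10220809 ≡ 3308
535^256 ≡ 3308^2 = 10942864 ≡ 598
535^512 ≡ 598^2 = 357604 ≡ 278
535^1024 ≡ 278^2 = 77284 ≡ 3122
1074 = 1024 + 32 + 16 + 2, so 535^1074 ≡ 3122·2722·357·3061 ≡ 2745 (mod 3371)
1074^2 = 1153476 ≡ 594
1074^4 ≡ 594^2 = 352836 ≡ 2252
1074^8 ≡ 2252^2 = 5071504 ≡ 1520
1074^16 ≡ 1520^2 = 2310400 ≡ 1265
1074^32 ≡ 1265^2 = 1600225 ≡ 2371
1074^64 ≡ 2371^2 = 5621641 ≡ 2184
1074^128 ≡ 2184^2 = 4769856 ≡ 3262
1074^256 ≡ 3262^2 = 10640644 ≡ 1768
1074^512 ≡ 1768^2 = 3125824 ≡ 907
1074^1024 ≡ 907^2 = 822649 ≡ 125
1122 = 1024 + 64 + 32 + 2, so 1074^1122 ≡ 125·2184·2371·594 ≡ 2194 (mod 3371)
2745·2194 = 6022530 ≡ 1924 (mod 3371)
87 ≠ 1924, so verification fails.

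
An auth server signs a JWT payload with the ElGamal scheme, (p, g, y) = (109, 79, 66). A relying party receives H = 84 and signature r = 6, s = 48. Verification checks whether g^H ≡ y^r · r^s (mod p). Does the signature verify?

does not verify

Left side g^H mod p:
79^2 = 6241 ≡ 28
79^4 ≡ 28^2 = 784 ≡ 21
79^8 ≡ 21^2 = 441 ≡ 5
79^16 ≡ 5^2 = 25
79^32 ≡ 25^2 = 625 ≡ 80
79^64 ≡ 80^2 = 6400 ≡ 78
84 = 64 + 16 + 4, so 79^84 ≡ 78·25·21 ≡ 75 (mod 109)
Right side y^r · r^s mod p:
66^2 = 4356 ≡ 105
66^4 ≡ 105^2 = 11025 ≡ 16
6 = 4 + 2, so 66^6 ≡ 16·105 ≡ 45 (mod 109)
6^2 = 36
6^4 ≡ 36^2 = 1296 ≡ 97
6^8 ≡ 97^2 = 9409 ≡ 35
6^16 ≡ 35^2 = 1225 ≡ 26
6^32 ≡ 26^2 = 676 ≡ 22
48 = 32 + 16, so 6^48 ≡ 22·26 ≡ 27 (mod 109)
45·27 = 1215 ≡ 16 (mod 109)
75 ≠ 16, so verification fails.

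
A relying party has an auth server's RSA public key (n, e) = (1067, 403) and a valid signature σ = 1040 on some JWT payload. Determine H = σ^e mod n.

590

Squares mod 1067: σ^1≡1040, σ^2≡729, σ^4≡75, σ^8≡290, σ^16≡874, σ^32≡971, σ^64≡680, σ^128≡389, σ^256≡874
403 = 256 + 128 + 16 + 2 + 1, so σ^403 ≡ 874·389·874·729·1040 ≡ 590 (mod 1067)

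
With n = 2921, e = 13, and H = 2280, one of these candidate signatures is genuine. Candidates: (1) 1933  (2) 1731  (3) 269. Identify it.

3

Candidate 1: Squares mod 2921: 1933^1≡1933, 1933^2≡530, 1933^4≡484, 1933^8≡576; 13 = 8 + 4 + 1, so 1933^13 ≡ 576·484·1933 ≡ 24 (mod 2921)
Candidate 2: Squares mod 2921: 1731^1≡1731, 1731^2≡2336, 1731^4≡468, 1731^8≡2870; 13 = 8 + 4 + 1, so 1731^13 ≡ 2870·468·1731 ≡ 2037 (mod 2921)
Candidate 3: Squares mod 2921: 269^1≡269, 269^2≡2257, 269^4≡2746, 269^8≡1415; 13 = 8 + 4 + 1, so 269^13 ≡ 1415·2746·269 ≡ 2280 (mod 2921)
  → matches H = 2280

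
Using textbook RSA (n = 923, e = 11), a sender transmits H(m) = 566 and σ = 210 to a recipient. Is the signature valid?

Squares mod 923: σ^1≡210, σ^2≡719, σ^4≡81, σ^8≡100
11 = 8 + 2 + 1, so σ^11 ≡ 100·719·210 ≡ 566 (mod 923)
Since 566 equals the digest 566, verification succeeds.

valid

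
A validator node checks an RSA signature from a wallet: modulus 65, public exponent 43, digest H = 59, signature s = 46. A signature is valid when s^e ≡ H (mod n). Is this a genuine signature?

forged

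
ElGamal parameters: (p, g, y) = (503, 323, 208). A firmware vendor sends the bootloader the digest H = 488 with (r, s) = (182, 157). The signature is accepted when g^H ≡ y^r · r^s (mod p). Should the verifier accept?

reject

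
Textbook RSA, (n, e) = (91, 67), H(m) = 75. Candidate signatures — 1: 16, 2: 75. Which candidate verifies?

Candidate 1: 16^67 mod 91 = 16
Candidate 2: 75^67 mod 91 = 75
  → matches H(m) = 75

2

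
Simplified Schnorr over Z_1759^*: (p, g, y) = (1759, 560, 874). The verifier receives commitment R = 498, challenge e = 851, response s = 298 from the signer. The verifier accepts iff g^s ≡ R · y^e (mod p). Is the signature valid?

g^s mod p:
560^2 = 313600 ≡ 498
560^4 ≡ 498^2 = 248004 ≡ 1744
560^8 ≡ 1744^2 = 3041536 ≡ 225
560^16 ≡ 225^2 = 50625 ≡ 1373
560^32 ≡ 1373^2 = 1885129 ≡ 1240
560^64 ≡ 1240^2 = 1537600 ≡ 234
560^128 ≡ 234^2 = 54756 ≡ 227
560^256 ≡ 227^2 = 51529 ≡ 518
298 = 256 + 32 + 8 + 2, so 560^298 ≡ 518·1240·225·498 ≡ 1364 (mod 1759)
R · y^e mod p:
874^2 = 763876 ≡ 470
874^4 ≡ 470^2 = 220900 ≡ 1025
874^8 ≡ 1025^2 = 1050625 ≡ 502
874^16 ≡ 502^2 = 252004 ≡ 467
874^32 ≡ 467^2 = 218089 ≡ 1732
874^64 ≡ 1732^2 = 2999824 ≡ 729
874^128 ≡ 729^2 = 531441 ≡ 223
874^256 ≡ 223^2 = 49729 ≡ 477
874^512 ≡ 477^2 = 227529 ≡ 618
851 = 512 + 256 + 64 + 16 + 2 + 1, so 874^851 ≡ 618·477·729·467·470·874 ≡ 494 (mod 1759)
498·494 = 246012 ≡ 1511 (mod 1759)
1364 ≠ 1511; the check fails.

invalid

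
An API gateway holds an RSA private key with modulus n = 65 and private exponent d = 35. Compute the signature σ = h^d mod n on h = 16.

h^2 ≡ 16^2 = 256 ≡ 61
h^4 ≡ 61^2 = 3721 ≡ 16
h^8 ≡ 16^2 = 256 ≡ 61
h^16 ≡ 61^2 = 3721 ≡ 16
h^32 ≡ 16^2 = 256 ≡ 61
35 = 32 + 2 + 1, so h^35 ≡ 61·61·16 ≡ 61 (mod 65)

61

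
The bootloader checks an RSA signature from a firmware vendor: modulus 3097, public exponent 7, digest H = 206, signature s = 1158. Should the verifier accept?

s^2 ≡ 1158^2 = 1340964 ≡ 3060
s^4 ≡ 3060^2 = 9363600 ≡ 1369
7 = 4 + 2 + 1, so s^7 ≡ 1369·3060·1158 ≡ 1006 (mod 3097)
The recovered value 1006 does not match the digest 206.

reject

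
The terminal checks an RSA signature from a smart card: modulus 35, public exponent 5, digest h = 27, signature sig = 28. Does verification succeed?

Squares mod 35: sig^1≡28, sig^2≡14, sig^4≡21
5 = 4 + 1, so sig^5 ≡ 21·28 ≡ 28 (mod 35)
sig^5 mod 35 = 28, but h = 27.

fails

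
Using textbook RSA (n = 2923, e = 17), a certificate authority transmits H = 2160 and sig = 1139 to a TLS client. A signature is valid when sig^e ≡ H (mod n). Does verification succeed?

passes

sig^2 ≡ 1139^2 = 1297321 ≡ 2432
sig^4 ≡ 2432^2 = 5914624 ≡ 1395
sig^8 ≡ 1395^2 = 1946025 ≡ 2230
sig^16 ≡ 2230^2 = 4972900 ≡ 877
17 = 16 + 1, so sig^17 ≡ 877·1139 ≡ 2160 (mod 2923)
sig^17 mod 2923 = 2160 matches H.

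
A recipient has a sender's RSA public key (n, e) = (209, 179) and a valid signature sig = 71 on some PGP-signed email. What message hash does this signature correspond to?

53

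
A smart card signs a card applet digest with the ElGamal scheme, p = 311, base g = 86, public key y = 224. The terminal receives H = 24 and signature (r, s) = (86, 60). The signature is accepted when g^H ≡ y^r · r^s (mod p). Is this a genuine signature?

forged

Left side g^H mod p:
86^2 = 7396 ≡ 243
86^4 ≡ 243^2 = 59049 ≡ 270
86^8 ≡ 270^2 = 72900 ≡ 126
86^16 ≡ 126^2 = 15876 ≡ 15
24 = 16 + 8, so 86^24 ≡ 15·126 ≡ 24 (mod 311)
Right side y^r · r^s mod p:
224^2 = 50176 ≡ 105
224^4 ≡ 105^2 = 11025 ≡ 140
224^8 ≡ 140^2 = 19600 ≡ 7
224^16 ≡ 7^2 = 49
224^32 ≡ 49^2 = 2401 ≡ 224
224^64 ≡ 224^2 = 50176 ≡ 105
86 = 64 + 16 + 4 + 2, so 224^86 ≡ 105·49·140·105 ≡ 32 (mod 311)
86^2 = 7396 ≡ 243
86^4 ≡ 243^2 = 59049 ≡ 270
86^8 ≡ 270^2 = 72900 ≡ 126
86^16 ≡ 126^2 = 15876 ≡ 15
86^32 ≡ 15^2 = 225
60 = 32 + 16 + 8 + 4, so 86^60 ≡ 225·15·126·270 ≡ 32 (mod 311)
32·32 = 1024 ≡ 91 (mod 311)
24 ≠ 91, so verification fails.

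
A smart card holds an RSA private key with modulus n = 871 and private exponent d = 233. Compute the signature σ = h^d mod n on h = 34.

h^2 ≡ 34^2 = 1156 ≡ 285
h^4 ≡ 285^2 = 81225 ≡ 222
h^8 ≡ 222^2 = 49284 ≡ 508
h^16 ≡ 508^2 = 258064 ≡ 248
h^32 ≡ 248^2 = 61504 ≡ 534
h^64 ≡ 534^2 = 285156 ≡ 339
h^128 ≡ 339^2 = 114921 ≡ 820
233 = 128 + 64 + 32 + 8 + 1, so h^233 ≡ 820·339·534·508·34 ≡ 385 (mod 871)

385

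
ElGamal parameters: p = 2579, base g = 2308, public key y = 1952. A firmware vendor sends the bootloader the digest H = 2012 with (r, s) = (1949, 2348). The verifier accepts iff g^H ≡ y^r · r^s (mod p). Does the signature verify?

verifies

Left side g^H mod p:
2308^2012 mod 2579 = 2031
Right side y^r · r^s mod p:
1952^1949 mod 2579 = 2032
1949^2348 mod 2579 = 1274
2032·1274 = 2588768 ≡ 2031 (mod 2579)
2031 ≡ 2031 (mod 2579), so the signature is genuine.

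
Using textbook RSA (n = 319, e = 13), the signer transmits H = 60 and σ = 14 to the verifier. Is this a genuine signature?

genuine

σ^13 mod 319 = 60
σ^13 mod 319 = 60 matches H.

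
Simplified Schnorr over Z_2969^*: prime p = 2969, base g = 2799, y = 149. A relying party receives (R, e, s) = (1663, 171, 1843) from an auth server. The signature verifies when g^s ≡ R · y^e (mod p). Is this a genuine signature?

g^s mod p:
2799^2 = 7834401 ≡ 2179
2799^4 ≡ 2179^2 = 4748041 ≡ 610
2799^8 ≡ 610^2 = 372100 ≡ 975
2799^16 ≡ 975^2 = 950625 ≡ 545
2799^32 ≡ 545^2 = 297025 ≡ 125
2799^64 ≡ 125^2 = 15625 ≡ 780
2799^128 ≡ 780^2 = 608400 ≡ 2724
2799^256 ≡ 2724^2 = 7420176 ≡ 645
2799^512 ≡ 645^2 = 416025 ≡ 365
2799^1024 ≡ 365^2 = 133225 ≡ 2589
1843 = 1024 + 512 + 256 + 32 + 16 + 2 + 1, so 2799^1843 ≡ 2589·365·645·125·545·2179·2799 ≡ 2617 (mod 2969)
R · y^e mod p:
149^2 = 22201 ≡ 1418
149^4 ≡ 1418^2 = 2010724 ≡ 711
149^8 ≡ 711^2 = 505521 ≡ 791
149^16 ≡ 791^2 = 625681 ≡ 2191
149^32 ≡ 2191^2 = 4800481 ≡ 2577
149^64 ≡ 2577^2 = 6640929 ≡ 2245
149^128 ≡ 2245^2 = 5040025 ≡ 1632
171 = 128 + 32 + 8 + 2 + 1, so 149^171 ≡ 1632·2577·791·1418·149 ≡ 2651 (mod 2969)
1663·2651 = 4408613 ≡ 2617 (mod 2969)
2617 ≡ 2617 (mod 2969); signature holds.

genuine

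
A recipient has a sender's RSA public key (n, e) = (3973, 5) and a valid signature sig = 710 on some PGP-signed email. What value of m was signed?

1498

Squares mod 3973: sig^1≡710, sig^2≡3502, sig^4≡3326
5 = 4 + 1, so sig^5 ≡ 3326·710 ≡ 1498 (mod 3973)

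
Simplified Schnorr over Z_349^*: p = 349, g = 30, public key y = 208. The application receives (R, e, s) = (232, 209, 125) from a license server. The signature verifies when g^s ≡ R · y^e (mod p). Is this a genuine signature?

g^s mod p:
30^2 = 900 ≡ 202
30^4 ≡ 202^2 = 40804 ≡ 320
30^8 ≡ 320^2 = 102400 ≡ 143
30^16 ≡ 143^2 = 20449 ≡ 207
30^32 ≡ 207^2 = 42849 ≡ 271
30^64 ≡ 271^2 = 73441 ≡ 151
125 = 64 + 32 + 16 + 8 + 4 + 1, so 30^125 ≡ 151·271·207·143·320·30 ≡ 229 (mod 349)
R · y^e mod p:
208^2 = 43264 ≡ 337
208^4 ≡ 337^2 = 113569 ≡ 144
208^8 ≡ 144^2 = 20736 ≡ 145
208^16 ≡ 145^2 = 21025 ≡ 85
208^32 ≡ 85^2 = 7225 ≡ 245
208^64 ≡ 245^2 = 60025 ≡ 346
208^128 ≡ 346^2 = 119716 ≡ 9
209 = 128 + 64 + 16 + 1, so 208^209 ≡ 9·346·85·208 ≡ 72 (mod 349)
232·72 = 16704 ≡ 301 (mod 349)
229 ≠ 301; the check fails.

forged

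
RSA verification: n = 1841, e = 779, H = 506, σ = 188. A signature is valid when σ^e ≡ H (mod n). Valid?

σ^2 ≡ 188^2 = 35344 ≡ 365
σ^4 ≡ 365^2 = 133225 ≡ 673
σ^8 ≡ 673^2 = 452929 ≡ 43
σ^16 ≡ 43^2 = 1849 ≡ 8
σ^32 ≡ 8^2 = 64
σ^64 ≡ 64^2 = 4096 ≡ 414
σ^128 ≡ 414^2 = 171396 ≡ 183
σ^256 ≡ 183^2 = 33489 ≡ 351
σ^512 ≡ 351^2 = 123201 ≡ 1695
779 = 512 + 256 + 8 + 2 + 1, so σ^779 ≡ 1695·351·43·365·188 ≡ 90 (mod 1841)
σ^779 mod 1841 = 90, but H = 506.

no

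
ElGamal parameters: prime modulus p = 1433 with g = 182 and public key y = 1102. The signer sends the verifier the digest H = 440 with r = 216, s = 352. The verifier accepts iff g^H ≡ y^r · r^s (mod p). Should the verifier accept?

accept

Left side g^H mod p:
Squares mod 1433: 182^1≡182, 182^2≡165, 182^4≡1431, 182^8≡4, 182^16≡16, 182^32≡256, 182^64≡1051, 182^128≡1191, 182^256≡1244
440 = 256 + 128 + 32 + 16 + 8, so 182^440 ≡ 1244·1191·256·16·4 ≡ 1238 (mod 1433)
Right side y^r · r^s mod p:
Squares mod 1433: 1102^1≡1102, 1102^2≡653, 1102^4≡808, 1102^8≡849, 1102^16≡2, 1102^32≡4, 1102^64≡16, 1102^128≡256
216 = 128 + 64 + 16 + 8, so 1102^216 ≡ 256·16·2·849 ≡ 659 (mod 1433)
Squares mod 1433: 216^1≡216, 216^2≡800, 216^4≡882, 216^8≡1238, 216^16≡767, 216^32≡759, 216^64≡15, 216^128≡225, 216^256≡470
352 = 256 + 64 + 32, so 216^352 ≡ 470·15·759 ≡ 128 (mod 1433)
659·128 = 84352 ≡ 1238 (mod 1433)
1238 ≡ 1238 (mod 1433), so the signature is genuine.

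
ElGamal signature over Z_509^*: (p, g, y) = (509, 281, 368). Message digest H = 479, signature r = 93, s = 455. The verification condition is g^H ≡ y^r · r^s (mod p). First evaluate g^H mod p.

123

Squares mod 509: 281^1≡281, 281^2≡66, 281^4≡284, 281^8≡234, 281^16≡293, 281^32≡337, 281^64≡62, 281^128≡281, 281^256≡66
479 = 256 + 128 + 64 + 16 + 8 + 4 + 2 + 1, so 281^479 ≡ 66·281·62·293·234·284·66·281 ≡ 123 (mod 509)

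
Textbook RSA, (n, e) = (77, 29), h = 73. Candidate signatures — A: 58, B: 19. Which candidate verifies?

Candidate A: Squares mod 77: 58^1≡58, 58^2≡53, 58^4≡37, 58^8≡60, 58^16≡58; 29 = 16 + 8 + 4 + 1, so 58^29 ≡ 58·60·37·58 ≡ 4 (mod 77)
Candidate B: Squares mod 77: 19^1≡19, 19^2≡53, 19^4≡37, 19^8≡60, 19^16≡58; 29 = 16 + 8 + 4 + 1, so 19^29 ≡ 58·60·37·19 ≡ 73 (mod 77)
  → matches h = 73

B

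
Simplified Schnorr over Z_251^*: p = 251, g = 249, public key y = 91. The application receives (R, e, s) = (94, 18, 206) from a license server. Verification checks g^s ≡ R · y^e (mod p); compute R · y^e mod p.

Squares mod 251: 91^1≡91, 91^2≡249, 91^4≡4, 91^8≡16, 91^16≡5
18 = 16 + 2, so 91^18 ≡ 5·249 ≡ 241 (mod 251)
R · y^e ≡ 94·241 = 22654 ≡ 64 (mod 251)

64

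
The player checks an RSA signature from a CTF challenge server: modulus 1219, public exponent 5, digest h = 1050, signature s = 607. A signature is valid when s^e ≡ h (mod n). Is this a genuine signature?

forged

s^2 ≡ 607^2 = 368449 ≡ 311
s^4 ≡ 311^2 = 96721 ≡ 420
5 = 4 + 1, so s^5 ≡ 420·607 ≡ 169 (mod 1219)
169 ≠ 1050, so verification fails.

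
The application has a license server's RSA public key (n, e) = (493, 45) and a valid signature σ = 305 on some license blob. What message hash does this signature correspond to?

σ^2 ≡ 305^2 = 93025 ≡ 341
σ^4 ≡ 341^2 = 116281 ≡ 426
σ^8 ≡ 426^2 = 181476 ≡ 52
σ^16 ≡ 52^2 = 2704 ≡ 239
σ^32 ≡ 239^2 = 57121 ≡ 426
45 = 32 + 8 + 4 + 1, so σ^45 ≡ 426·52·426·305 ≡ 424 (mod 493)

424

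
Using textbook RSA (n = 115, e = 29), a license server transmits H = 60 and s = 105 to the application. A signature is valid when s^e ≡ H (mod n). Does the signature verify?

s^2 ≡ 105^2 = 11025 ≡ 100
s^4 ≡ 100^2 = 10000 ≡ 110
s^8 ≡ 110^2 = 12100 ≡ 25
s^16 ≡ 25^2 = 625 ≡ 50
29 = 16 + 8 + 4 + 1, so s^29 ≡ 50·25·110·105 ≡ 55 (mod 115)
The recovered value 55 does not match the digest 60.

does not verify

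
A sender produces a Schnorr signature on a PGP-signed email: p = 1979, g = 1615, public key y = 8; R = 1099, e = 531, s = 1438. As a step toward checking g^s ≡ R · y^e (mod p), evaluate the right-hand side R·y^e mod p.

91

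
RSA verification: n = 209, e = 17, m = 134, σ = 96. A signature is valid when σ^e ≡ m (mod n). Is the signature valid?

valid

σ^17 mod 209 = 134
Since 134 equals the digest 134, verification succeeds.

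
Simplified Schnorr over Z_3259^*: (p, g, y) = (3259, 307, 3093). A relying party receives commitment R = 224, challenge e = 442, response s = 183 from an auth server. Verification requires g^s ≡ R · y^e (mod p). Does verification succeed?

g^s mod p:
307^2 = 94249 ≡ 2997
307^4 ≡ 2997^2 = 8982009 ≡ 205
307^8 ≡ 205^2 = 42025 ≡ 2917
307^16 ≡ 2917^2 = 8508889 ≡ 2899
307^32 ≡ 2899^2 = 8404201 ≡ 2499
307^64 ≡ 2499^2 = 6245001 ≡ 757
307^128 ≡ 757^2 = 573049 ≡ 2724
183 = 128 + 32 + 16 + 4 + 2 + 1, so 307^183 ≡ 2724·2499·2899·205·2997·307 ≡ 846 (mod 3259)
R · y^e mod p:
3093^2 = 9566649 ≡ 1484
3093^4 ≡ 1484^2 = 2202256 ≡ 2431
3093^8 ≡ 2431^2 = 5909761 ≡ 1194
3093^16 ≡ 1194^2 = 1425636 ≡ 1453
3093^32 ≡ 1453^2 = 2111209 ≡ 2636
3093^64 ≡ 2636^2 = 6948496 ≡ 308
3093^128 ≡ 308^2 = 94864 ≡ 353
3093^256 ≡ 353^2 = 124609 ≡ 767
442 = 256 + 128 + 32 + 16 + 8 + 2, so 3093^442 ≡ 767·353·2636·1453·1194·1484 ≡ 1734 (mod 3259)
224·1734 = 388416 ≡ 595 (mod 3259)
846 ≠ 595; the check fails.

fails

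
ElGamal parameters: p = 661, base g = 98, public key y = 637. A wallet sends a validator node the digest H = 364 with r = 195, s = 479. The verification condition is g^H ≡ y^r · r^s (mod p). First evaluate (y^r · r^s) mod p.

635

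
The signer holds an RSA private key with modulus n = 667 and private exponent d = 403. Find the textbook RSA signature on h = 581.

233

h^2 ≡ 581^2 = 337561 ≡ 59
h^4 ≡ 59^2 = 3481 ≡ 146
h^8 ≡ 146^2 = 21316 ≡ 639
h^16 ≡ 639^2 = 408321 ≡ 117
h^32 ≡ 117^2 = 13689 ≡ 349
h^64 ≡ 349^2 = 121801 ≡ 407
h^128 ≡ 407^2 = 165649 ≡ 233
h^256 ≡ 233^2 = 54289 ≡ 262
403 = 256 + 128 + 16 + 2 + 1, so h^403 ≡ 262·233·117·59·581 ≡ 233 (mod 667)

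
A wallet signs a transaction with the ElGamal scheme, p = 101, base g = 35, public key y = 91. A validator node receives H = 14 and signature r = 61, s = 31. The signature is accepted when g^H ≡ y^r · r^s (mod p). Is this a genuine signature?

Left side g^H mod p:
35^2 = 1225 ≡ 13
35^4 ≡ 13^2 = 169 ≡ 68
35^8 ≡ 68^2 = 4624 ≡ 79
14 = 8 + 4 + 2, so 35^14 ≡ 79·68·13 ≡ 45 (mod 101)
Right side y^r · r^s mod p:
91^2 = 8281 ≡ 100
91^4 ≡ 100^2 = 10000 ≡ 1
91^8 ≡ 1^2 = 1
91^16 ≡ 1^2 = 1
91^32 ≡ 1^2 = 1
61 = 32 + 16 + 8 + 4 + 1, so 91^61 ≡ 1·1·1·1·91 ≡ 91 (mod 101)
61^2 = 3721 ≡ 85
61^4 ≡ 85^2 = 7225 ≡ 54
61^8 ≡ 54^2 = 2916 ≡ 88
61^16 ≡ 88^2 = 7744 ≡ 68
31 = 16 + 8 + 4 + 2 + 1, so 61^31 ≡ 68·88·54·85·61 ≡ 46 (mod 101)
91·46 = 4186 ≡ 45 (mod 101)
45 ≡ 45 (mod 101), so the signature is genuine.

genuine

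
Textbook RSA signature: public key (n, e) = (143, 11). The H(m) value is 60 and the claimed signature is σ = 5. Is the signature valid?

valid

σ^2 ≡ 5^2 = 25
σ^4 ≡ 25^2 = 625 ≡ 53
σ^8 ≡ 53^2 = 2809 ≡ 92
11 = 8 + 2 + 1, so σ^11 ≡ 92·25·5 ≡ 60 (mod 143)
σ^11 mod 143 = 60 matches H(m).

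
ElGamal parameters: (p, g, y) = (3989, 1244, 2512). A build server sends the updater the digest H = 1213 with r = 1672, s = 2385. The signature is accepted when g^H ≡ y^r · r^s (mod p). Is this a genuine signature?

Left side g^H mod p:
1244^2 = 1547536 ≡ 3793
1244^4 ≡ 3793^2 = 14386849 ≡ 2515
1244^8 ≡ 2515^2 = 6325225 ≡ 2660
1244^16 ≡ 2660^2 = 7075600 ≡ 3103
1244^32 ≡ 3103^2 = 9628609 ≡ 3152
1244^64 ≡ 3152^2 = 9935104 ≡ 2494
1244^128 ≡ 2494^2 = 6220036 ≡ 1185
1244^256 ≡ 1185^2 = 1404225 ≡ 97
1244^512 ≡ 97^2 = 9409 ≡ 1431
1244^1024 ≡ 1431^2 = 2047761 ≡ 1404
1213 = 1024 + 128 + 32 + 16 + 8 + 4 + 1, so 1244^1213 ≡ 1404·1185·3152·3103·2660·2515·1244 ≡ 1592 (mod 3989)
Right side y^r · r^s mod p:
2512^2 = 6310144 ≡ 3535
2512^4 ≡ 3535^2 = 12496225 ≡ 2677
2512^8 ≡ 2677^2 = 7166329 ≡ 2085
2512^16 ≡ 2085^2 = 4347225 ≡ 3204
2512^32 ≡ 3204^2 = 10265616 ≡ 1919
2512^64 ≡ 1919^2 = 3682561 ≡ 714
2512^128 ≡ 714^2 = 509796 ≡ 3193
2512^256 ≡ 3193^2 = 10195249 ≡ 3354
2512^512 ≡ 3354^2 = 11249316 ≡ 336
2512^1024 ≡ 336^2 = 112896 ≡ 1204
1672 = 1024 + 512 + 128 + 8, so 2512^1672 ≡ 1204·336·3193·2085 ≡ 342 (mod 3989)
1672^2 = 2795584 ≡ 3284
1672^4 ≡ 3284^2 = 10784656 ≡ 2389
1672^8 ≡ 2389^2 = 5707321 ≡ 3051
1672^16 ≡ 3051^2 = 9308601 ≡ 2264
1672^32 ≡ 2264^2 = 5125696 ≡ 3820
1672^64 ≡ 3820^2 = 14592400 ≡ 638
1672^128 ≡ 638^2 = 407044 ≡ 166
1672^256 ≡ 166^2 = 27556 ≡ 3622
1672^512 ≡ 3622^2 = 13118884 ≡ 3052
1672^1024 ≡ 3052^2 = 9314704 ≡ 389
1672^2048 ≡ 389^2 = 151321 ≡ 3728
2385 = 2048 + 256 + 64 + 16 + 1, so 1672^2385 ≡ 3728·3622·638·2264·1672 ≡ 3947 (mod 3989)
342·3947 = 1349874 ≡ 1592 (mod 3989)
1592 ≡ 1592 (mod 3989), so the signature is genuine.

genuine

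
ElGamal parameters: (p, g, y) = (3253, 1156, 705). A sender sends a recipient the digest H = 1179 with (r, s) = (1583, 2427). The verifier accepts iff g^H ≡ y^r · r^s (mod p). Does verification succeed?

fails

Left side g^H mod p:
Squares mod 3253: 1156^1≡1156, 1156^2≡2606, 1156^4≡2225, 1156^8≡2812, 1156^16≡2554, 1156^32≡651, 1156^64≡911, 1156^128≡406, 1156^256≡2186, 1156^512≡3192, 1156^1024≡468
1179 = 1024 + 128 + 16 + 8 + 2 + 1, so 1156^1179 ≡ 468·406·2554·2812·2606·1156 ≡ 334 (mod 3253)
Right side y^r · r^s mod p:
Squares mod 3253: 705^1≡705, 705^2≡2569, 705^4≡2677, 705^8≡3223, 705^16≡900, 705^32≡3, 705^64≡9, 705^128≡81, 705^256≡55, 705^512≡3025, 705^1024≡3189
1583 = 1024 + 512 + 32 + 8 + 4 + 2 + 1, so 705^1583 ≡ 3189·3025·3·3223·2677·2569·705 ≡ 2452 (mod 3253)
Squares mod 3253: 1583^1≡1583, 1583^2≡1079, 1583^4≡2920, 1583^8≡287, 1583^16≡1044, 1583^32≡181, 1583^64≡231, 1583^128≡1313, 1583^256≡3132, 1583^512≡1629, 1583^1024≡2446, 1583^2048≡649
2427 = 2048 + 256 + 64 + 32 + 16 + 8 + 2 + 1, so 1583^2427 ≡ 649·3132·231·181·1044·287·1079·1583 ≡ 1902 (mod 3253)
2452·1902 = 4663704 ≡ 2155 (mod 3253)
334 ≠ 2155, so verification fails.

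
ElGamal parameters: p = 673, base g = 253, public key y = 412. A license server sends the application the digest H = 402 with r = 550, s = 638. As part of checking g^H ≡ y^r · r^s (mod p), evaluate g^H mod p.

406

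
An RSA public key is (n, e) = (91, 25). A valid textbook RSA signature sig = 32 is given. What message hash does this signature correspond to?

sig^25 mod 91 = 32

32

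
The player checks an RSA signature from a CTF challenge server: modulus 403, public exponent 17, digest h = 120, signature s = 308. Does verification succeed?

passes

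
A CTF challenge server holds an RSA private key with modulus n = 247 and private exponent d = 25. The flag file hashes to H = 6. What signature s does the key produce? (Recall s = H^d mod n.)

123

H^2 ≡ 6^2 = 36
H^4 ≡ 36^2 = 1296 ≡ 61
H^8 ≡ 61^2 = 3721 ≡ 16
H^16 ≡ 16^2 = 256 ≡ 9
25 = 16 + 8 + 1, so H^25 ≡ 9·16·6 ≡ 123 (mod 247)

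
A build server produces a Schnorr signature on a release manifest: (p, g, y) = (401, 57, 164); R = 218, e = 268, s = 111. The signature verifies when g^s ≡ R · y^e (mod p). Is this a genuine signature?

g^s mod p:
57^111 mod 401 = 320
R · y^e mod p:
164^268 mod 401 = 318
218·318 = 69324 ≡ 352 (mod 401)
320 ≠ 352; the check fails.

forged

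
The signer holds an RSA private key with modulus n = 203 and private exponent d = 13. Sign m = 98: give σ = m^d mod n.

21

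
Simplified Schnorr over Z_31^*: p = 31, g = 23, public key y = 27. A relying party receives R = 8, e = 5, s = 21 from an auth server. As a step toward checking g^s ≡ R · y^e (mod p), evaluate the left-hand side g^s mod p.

Squares mod 31: 23^1≡23, 23^2≡2, 23^4≡4, 23^8≡16, 23^16≡8
21 = 16 + 4 + 1, so 23^21 ≡ 8·4·23 ≡ 23 (mod 31)

23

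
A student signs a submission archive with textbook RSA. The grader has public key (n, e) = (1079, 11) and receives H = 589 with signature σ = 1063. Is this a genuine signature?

σ^2 ≡ 1063^2 = 1129969 ≡ 256
σ^4 ≡ 256^2 = 65536 ≡ 796
σ^8 ≡ 796^2 = 633616 ≡ 243
11 = 8 + 2 + 1, so σ^11 ≡ 243·256·1063 ≡ 589 (mod 1079)
σ^11 mod 1079 = 589 matches H.

genuine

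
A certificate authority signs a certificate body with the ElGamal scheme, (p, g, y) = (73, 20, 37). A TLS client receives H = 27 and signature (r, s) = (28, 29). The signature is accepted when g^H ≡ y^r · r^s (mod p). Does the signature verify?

does not verify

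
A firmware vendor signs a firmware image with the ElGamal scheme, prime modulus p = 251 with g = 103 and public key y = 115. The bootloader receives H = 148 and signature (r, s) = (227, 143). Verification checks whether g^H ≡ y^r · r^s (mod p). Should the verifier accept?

reject

Left side g^H mod p:
103^2 = 10609 ≡ 67
103^4 ≡ 67^2 = 4489 ≡ 222
103^8 ≡ 222^2 = 49284 ≡ 88
103^16 ≡ 88^2 = 7744 ≡ 214
103^32 ≡ 214^2 = 45796 ≡ 114
103^64 ≡ 114^2 = 12996 ≡ 195
103^128 ≡ 195^2 = 38025 ≡ 124
148 = 128 + 16 + 4, so 103^148 ≡ 124·214·222 ≡ 22 (mod 251)
Right side y^r · r^s mod p:
115^2 = 13225 ≡ 173
115^4 ≡ 173^2 = 29929 ≡ 60
115^8 ≡ 60^2 = 3600 ≡ 86
115^16 ≡ 86^2 = 7396 ≡ 117
115^32 ≡ 117^2 = 13689 ≡ 135
115^64 ≡ 135^2 = 18225 ≡ 153
115^128 ≡ 153^2 = 23409 ≡ 66
227 = 128 + 64 + 32 + 2 + 1, so 115^227 ≡ 66·153·135·173·115 ≡ 222 (mod 251)
227^2 = 51529 ≡ 74
227^4 ≡ 74^2 = 5476 ≡ 205
227^8 ≡ 205^2 = 42025 ≡ 108
227^16 ≡ 108^2 = 11664 ≡ 118
227^32 ≡ 118^2 = 13924 ≡ 119
227^64 ≡ 119^2 = 14161 ≡ 105
227^128 ≡ 105^2 = 11025 ≡ 232
143 = 128 + 8 + 4 + 2 + 1, so 227^143 ≡ 232·108·205·74·227 ≡ 198 (mod 251)
222·198 = 43956 ≡ 31 (mod 251)
22 ≠ 31, so verification fails.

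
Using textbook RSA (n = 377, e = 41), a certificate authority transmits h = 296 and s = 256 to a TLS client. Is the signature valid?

s^2 ≡ 256^2 = 65536 ≡ 315
s^4 ≡ 315^2 = 99225 ≡ 74
s^8 ≡ 74^2 = 5476 ≡ 198
s^16 ≡ 198^2 = 39204 ≡ 373
s^32 ≡ 373^2 = 139129 ≡ 16
41 = 32 + 8 + 1, so s^41 ≡ 16·198·256 ≡ 81 (mod 377)
81 ≠ 296, so verification fails.

invalid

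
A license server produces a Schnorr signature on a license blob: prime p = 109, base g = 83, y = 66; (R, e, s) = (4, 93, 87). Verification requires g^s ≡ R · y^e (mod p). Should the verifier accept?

accept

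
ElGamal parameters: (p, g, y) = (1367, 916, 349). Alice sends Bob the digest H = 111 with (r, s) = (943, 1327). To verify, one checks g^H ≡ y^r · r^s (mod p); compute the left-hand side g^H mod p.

1096

916^2 = 839056 ≡ 1085
916^4 ≡ 1085^2 = 1177225 ≡ 238
916^8 ≡ 238^2 = 56644 ≡ 597
916^16 ≡ 597^2 = 356409 ≡ 989
916^32 ≡ 989^2 = 978121 ≡ 716
916^64 ≡ 716^2 = 512656 ≡ 31
111 = 64 + 32 + 8 + 4 + 2 + 1, so 916^111 ≡ 31·716·597·238·1085·916 ≡ 1096 (mod 1367)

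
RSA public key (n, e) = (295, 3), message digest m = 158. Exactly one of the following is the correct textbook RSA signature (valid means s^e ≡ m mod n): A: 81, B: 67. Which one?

Candidate A: 81^3 mod 295 = 146
Candidate B: 67^3 mod 295 = 158
  → matches m = 158

B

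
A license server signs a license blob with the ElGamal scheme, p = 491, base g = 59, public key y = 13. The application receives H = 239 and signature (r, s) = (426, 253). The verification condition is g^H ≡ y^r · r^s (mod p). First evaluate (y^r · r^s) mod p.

13^2 = 169
13^4 ≡ 169^2 = 28561 ≡ 83
13^8 ≡ 83^2 = 6889 ≡ 15
13^16 ≡ 15^2 = 225
13^32 ≡ 225^2 = 50625 ≡ 52
13^64 ≡ 52^2 = 2704 ≡ 249
13^128 ≡ 249^2 = 62001 ≡ 135
13^256 ≡ 135^2 = 18225 ≡ 58
426 = 256 + 128 + 32 + 8 + 2, so 13^426 ≡ 58·135·52·15·169 ≡ 351 (mod 491)
426^2 = 181476 ≡ 297
426^4 ≡ 297^2 = 88209 ≡ 320
426^8 ≡ 320^2 = 102400 ≡ 272
426^16 ≡ 272^2 = 73984 ≡ 334
426^32 ≡ 334^2 = 111556 ≡ 99
426^64 ≡ 99^2 = 9801 ≡ 472
426^128 ≡ 472^2 = 222784 ≡ 361
253 = 128 + 64 + 32 + 16 + 8 + 4 + 1, so 426^253 ≡ 361·472·99·334·272·320·426 ≡ 219 (mod 491)
y^r · r^s ≡ 351·219 = 76869 ≡ 273 (mod 491)

273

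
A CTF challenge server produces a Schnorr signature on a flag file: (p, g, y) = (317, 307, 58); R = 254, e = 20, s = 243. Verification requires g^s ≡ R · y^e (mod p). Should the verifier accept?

accept

g^s mod p:
Squares mod 317: 307^1≡307, 307^2≡100, 307^4≡173, 307^8≡131, 307^16≡43, 307^32≡264, 307^64≡273, 307^128≡34
243 = 128 + 64 + 32 + 16 + 2 + 1, so 307^243 ≡ 34·273·264·43·100·307 ≡ 135 (mod 317)
R · y^e mod p:
Squares mod 317: 58^1≡58, 58^2≡194, 58^4≡230, 58^8≡278, 58^16≡253
20 = 16 + 4, so 58^20 ≡ 253·230 ≡ 179 (mod 317)
254·179 = 45466 ≡ 135 (mod 317)
135 ≡ 135 (mod 317); signature holds.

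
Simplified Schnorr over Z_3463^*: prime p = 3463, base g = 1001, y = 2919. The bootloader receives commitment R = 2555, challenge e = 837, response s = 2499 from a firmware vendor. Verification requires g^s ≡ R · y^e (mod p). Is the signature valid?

g^s mod p:
Squares mod 3463: 1001^1≡1001, 1001^2≡1194, 1001^4≡2343, 1001^8≡794, 1001^16≡170, 1001^32≡1196, 1001^64≡197, 1001^128≡716, 1001^256≡132, 1001^512≡109, 1001^1024≡1492, 1001^2048≡2818
2499 = 2048 + 256 + 128 + 64 + 2 + 1, so 1001^2499 ≡ 2818·132·716·197·1194·1001 ≡ 536 (mod 3463)
R · y^e mod p:
Squares mod 3463: 2919^1≡2919, 2919^2≡1581, 2919^4≡2738, 2919^8≡2712, 2919^16≡2995, 2919^32≡855, 2919^64≡332, 2919^128≡2871, 2919^256≡701, 2919^512≡3118
837 = 512 + 256 + 64 + 4 + 1, so 2919^837 ≡ 3118·701·332·2738·2919 ≡ 836 (mod 3463)
2555·836 = 2135980 ≡ 2772 (mod 3463)
536 ≠ 2772; the check fails.

invalid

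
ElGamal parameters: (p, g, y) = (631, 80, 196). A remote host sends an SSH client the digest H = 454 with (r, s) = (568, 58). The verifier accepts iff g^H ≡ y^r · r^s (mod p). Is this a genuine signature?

forged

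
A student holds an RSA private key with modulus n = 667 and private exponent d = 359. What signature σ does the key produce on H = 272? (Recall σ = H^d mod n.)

636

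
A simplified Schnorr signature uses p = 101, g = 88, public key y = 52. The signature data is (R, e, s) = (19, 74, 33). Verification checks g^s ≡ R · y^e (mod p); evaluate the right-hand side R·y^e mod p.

80

Squares mod 101: 52^1≡52, 52^2≡78, 52^4≡24, 52^8≡71, 52^16≡92, 52^32≡81, 52^64≡97
74 = 64 + 8 + 2, so 52^74 ≡ 97·71·78 ≡ 68 (mod 101)
R · y^e ≡ 19·68 = 1292 ≡ 80 (mod 101)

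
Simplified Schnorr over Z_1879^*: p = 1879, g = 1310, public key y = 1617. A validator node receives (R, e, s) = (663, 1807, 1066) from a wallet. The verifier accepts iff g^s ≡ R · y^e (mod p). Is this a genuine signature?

g^s mod p:
1310^1066 mod 1879 = 1744
R · y^e mod p:
1617^1807 mod 1879 = 623
663·623 = 413049 ≡ 1548 (mod 1879)
1744 ≠ 1548; the check fails.

forged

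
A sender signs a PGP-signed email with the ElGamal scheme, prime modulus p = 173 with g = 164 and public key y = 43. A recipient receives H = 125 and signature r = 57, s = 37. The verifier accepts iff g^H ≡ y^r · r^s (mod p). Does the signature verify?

Left side g^H mod p:
164^2 = 26896 ≡ 81
164^4 ≡ 81^2 = 6561 ≡ 160
164^8 ≡ 160^2 = 25600 ≡ 169
164^16 ≡ 169^2 = 28561 ≡ 16
164^32 ≡ 16^2 = 256 ≡ 83
164^64 ≡ 83^2 = 6889 ≡ 142
125 = 64 + 32 + 16 + 8 + 4 + 1, so 164^125 ≡ 142·83·16·169·160·164 ≡ 133 (mod 173)
Right side y^r · r^s mod p:
43^2 = 1849 ≡ 119
43^4 ≡ 119^2 = 14161 ≡ 148
43^8 ≡ 148^2 = 21904 ≡ 106
43^16 ≡ 106^2 = 11236 ≡ 164
43^32 ≡ 164^2 = 26896 ≡ 81
57 = 32 + 16 + 8 + 1, so 43^57 ≡ 81·164·106·43 ≡ 29 (mod 173)
57^2 = 3249 ≡ 135
57^4 ≡ 135^2 = 18225 ≡ 60
57^8 ≡ 60^2 = 3600 ≡ 140
57^16 ≡ 140^2 = 19600 ≡ 51
57^32 ≡ 51^2 = 2601 ≡ 6
37 = 32 + 4 + 1, so 57^37 ≡ 6·60·57 ≡ 106 (mod 173)
29·106 = 3074 ≡ 133 (mod 173)
133 ≡ 133 (mod 173), so the signature is genuine.

verifies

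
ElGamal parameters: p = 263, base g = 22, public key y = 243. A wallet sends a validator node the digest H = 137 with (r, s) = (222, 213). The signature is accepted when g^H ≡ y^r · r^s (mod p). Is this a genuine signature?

Left side g^H mod p:
22^2 = 484 ≡ 221
22^4 ≡ 221^2 = 48841 ≡ 186
22^8 ≡ 186^2 = 34596 ≡ 143
22^16 ≡ 143^2 = 20449 ≡ 198
22^32 ≡ 198^2 = 39204 ≡ 17
22^64 ≡ 17^2 = 289 ≡ 26
22^128 ≡ 26^2 = 676 ≡ 150
137 = 128 + 8 + 1, so 22^137 ≡ 150·143·22 ≡ 78 (mod 263)
Right side y^r · r^s mod p:
243^2 = 59049 ≡ 137
243^4 ≡ 137^2 = 18769 ≡ 96
243^8 ≡ 96^2 = 9216 ≡ 11
243^16 ≡ 11^2 = 121
243^32 ≡ 121^2 = 14641 ≡ 176
243^64 ≡ 176^2 = 30976 ≡ 205
243^128 ≡ 205^2 = 42025 ≡ 208
222 = 128 + 64 + 16 + 8 + 4 + 2, so 243^222 ≡ 208·205·121·11·96·137 ≡ 36 (mod 263)
222^2 = 49284 ≡ 103
222^4 ≡ 103^2 = 10609 ≡ 89
222^8 ≡ 89^2 = 7921 ≡ 31
222^16 ≡ 31^2 = 961 ≡ 172
222^32 ≡ 172^2 = 29584 ≡ 128
222^64 ≡ 128^2 = 16384 ≡ 78
222^128 ≡ 78^2 = 6084 ≡ 35
213 = 128 + 64 + 16 + 4 + 1, so 222^213 ≡ 35·78·172·89·222 ≡ 46 (mod 263)
36·46 = 1656 ≡ 78 (mod 263)
78 ≡ 78 (mod 263), so the signature is genuine.

genuine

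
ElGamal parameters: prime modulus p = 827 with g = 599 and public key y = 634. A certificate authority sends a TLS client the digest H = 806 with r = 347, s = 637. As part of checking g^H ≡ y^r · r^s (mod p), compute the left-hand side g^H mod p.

529

599^2 = 358801 ≡ 710
599^4 ≡ 710^2 = 504100 ≡ 457
599^8 ≡ 457^2 = 208849 ≡ 445
599^16 ≡ 445^2 = 198025 ≡ 372
599^32 ≡ 372^2 = 138384 ≡ 275
599^64 ≡ 275^2 = 75625 ≡ 368
599^128 ≡ 368^2 = 135424 ≡ 623
599^256 ≡ 623^2 = 388129 ≡ 266
599^512 ≡ 266^2 = 70756 ≡ 461
806 = 512 + 256 + 32 + 4 + 2, so 599^806 ≡ 461·266·275·457·710 ≡ 529 (mod 827)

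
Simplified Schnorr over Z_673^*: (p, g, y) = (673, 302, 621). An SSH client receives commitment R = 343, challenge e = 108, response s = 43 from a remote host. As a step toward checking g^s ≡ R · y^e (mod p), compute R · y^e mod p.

194

Squares mod 673: 621^1≡621, 621^2≡12, 621^4≡144, 621^8≡546, 621^16≡650, 621^32≡529, 621^64≡546
108 = 64 + 32 + 8 + 4, so 621^108 ≡ 546·529·546·144 ≡ 444 (mod 673)
R · y^e ≡ 343·444 = 152292 ≡ 194 (mod 673)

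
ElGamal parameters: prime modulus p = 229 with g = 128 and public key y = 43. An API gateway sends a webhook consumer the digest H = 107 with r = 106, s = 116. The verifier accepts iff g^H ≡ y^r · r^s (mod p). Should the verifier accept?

reject

Left side g^H mod p:
128^2 = 16384 ≡ 125
128^4 ≡ 125^2 = 15625 ≡ 53
128^8 ≡ 53^2 = 2809 ≡ 61
128^16 ≡ 61^2 = 3721 ≡ 57
128^32 ≡ 57^2 = 3249 ≡ 43
128^64 ≡ 43^2 = 1849 ≡ 17
107 = 64 + 32 + 8 + 2 + 1, so 128^107 ≡ 17·43·61·125·128 ≡ 88 (mod 229)
Right side y^r · r^s mod p:
43^2 = 1849 ≡ 17
43^4 ≡ 17^2 = 289 ≡ 60
43^8 ≡ 60^2 = 3600 ≡ 165
43^16 ≡ 165^2 = 27225 ≡ 203
43^32 ≡ 203^2 = 41209 ≡ 218
43^64 ≡ 218^2 = 47524 ≡ 121
106 = 64 + 32 + 8 + 2, so 43^106 ≡ 121·218·165·17 ≡ 161 (mod 229)
106^2 = 11236 ≡ 15
106^4 ≡ 15^2 = 225
106^8 ≡ 225^2 = 50625 ≡ 16
106^16 ≡ 16^2 = 256 ≡ 27
106^32 ≡ 27^2 = 729 ≡ 42
106^64 ≡ 42^2 = 1764 ≡ 161
116 = 64 + 32 + 16 + 4, so 106^116 ≡ 161·42·27·225 ≡ 214 (mod 229)
161·214 = 34454 ≡ 104 (mod 229)
88 ≠ 104, so verification fails.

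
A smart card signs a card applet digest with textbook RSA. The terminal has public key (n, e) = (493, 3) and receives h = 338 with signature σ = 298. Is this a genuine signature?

σ^2 ≡ 298^2 = 88804 ≡ 64
3 = 2 + 1, so σ^3 ≡ 64·298 ≡ 338 (mod 493)
338 = h, so the signature checks out.

genuine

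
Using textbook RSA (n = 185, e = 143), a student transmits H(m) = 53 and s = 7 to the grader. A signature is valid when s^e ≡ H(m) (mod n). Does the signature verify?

verifies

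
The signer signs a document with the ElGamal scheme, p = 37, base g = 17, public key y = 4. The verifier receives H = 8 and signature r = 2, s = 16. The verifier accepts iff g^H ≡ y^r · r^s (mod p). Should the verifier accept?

Left side g^H mod p:
Squares mod 37: 17^1≡17, 17^2≡30, 17^4≡12, 17^8≡33
17^8 ≡ 33 (mod 37)
Right side y^r · r^s mod p:
Squares mod 37: 4^1≡4, 4^2≡16
4^2 ≡ 16 (mod 37)
Squares mod 37: 2^1≡2, 2^2≡4, 2^4≡16, 2^8≡34, 2^16≡9
2^16 ≡ 9 (mod 37)
16·9 = 144 ≡ 33 (mod 37)
33 ≡ 33 (mod 37), so the signature is genuine.

accept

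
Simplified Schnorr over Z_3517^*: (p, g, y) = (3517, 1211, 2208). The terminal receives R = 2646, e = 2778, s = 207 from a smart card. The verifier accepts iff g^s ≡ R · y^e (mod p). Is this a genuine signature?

g^s mod p:
Squares mod 3517: 1211^1≡1211, 1211^2≡3449, 1211^4≡1107, 1211^8≡1533, 1211^16≡733, 1211^32≡2705, 1211^64≡1665, 1211^128≡829
207 = 128 + 64 + 8 + 4 + 2 + 1, so 1211^207 ≡ 829·1665·1533·1107·3449·1211 ≡ 2866 (mod 3517)
R · y^e mod p:
Squares mod 3517: 2208^1≡2208, 2208^2≡702, 2208^4≡424, 2208^8≡409, 2208^16≡1982, 2208^32≡3352, 2208^64≡2606, 2208^128≡3426, 2208^256≡1247, 2208^512≡495, 2208^1024≡2352, 2208^2048≡3180
2778 = 2048 + 512 + 128 + 64 + 16 + 8 + 2, so 2208^2778 ≡ 3180·495·3426·2606·1982·409·702 ≡ 1200 (mod 3517)
2646·1200 = 3175200 ≡ 2866 (mod 3517)
2866 ≡ 2866 (mod 3517); signature holds.

genuine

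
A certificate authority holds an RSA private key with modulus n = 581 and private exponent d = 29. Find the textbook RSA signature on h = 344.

365

h^2 ≡ 344^2 = 118336 ≡ 393
h^4 ≡ 393^2 = 154449 ≡ 484
h^8 ≡ 484^2 = 234256 ≡ 113
h^16 ≡ 113^2 = 12769 ≡ 568
29 = 16 + 8 + 4 + 1, so h^29 ≡ 568·113·484·344 ≡ 365 (mod 581)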